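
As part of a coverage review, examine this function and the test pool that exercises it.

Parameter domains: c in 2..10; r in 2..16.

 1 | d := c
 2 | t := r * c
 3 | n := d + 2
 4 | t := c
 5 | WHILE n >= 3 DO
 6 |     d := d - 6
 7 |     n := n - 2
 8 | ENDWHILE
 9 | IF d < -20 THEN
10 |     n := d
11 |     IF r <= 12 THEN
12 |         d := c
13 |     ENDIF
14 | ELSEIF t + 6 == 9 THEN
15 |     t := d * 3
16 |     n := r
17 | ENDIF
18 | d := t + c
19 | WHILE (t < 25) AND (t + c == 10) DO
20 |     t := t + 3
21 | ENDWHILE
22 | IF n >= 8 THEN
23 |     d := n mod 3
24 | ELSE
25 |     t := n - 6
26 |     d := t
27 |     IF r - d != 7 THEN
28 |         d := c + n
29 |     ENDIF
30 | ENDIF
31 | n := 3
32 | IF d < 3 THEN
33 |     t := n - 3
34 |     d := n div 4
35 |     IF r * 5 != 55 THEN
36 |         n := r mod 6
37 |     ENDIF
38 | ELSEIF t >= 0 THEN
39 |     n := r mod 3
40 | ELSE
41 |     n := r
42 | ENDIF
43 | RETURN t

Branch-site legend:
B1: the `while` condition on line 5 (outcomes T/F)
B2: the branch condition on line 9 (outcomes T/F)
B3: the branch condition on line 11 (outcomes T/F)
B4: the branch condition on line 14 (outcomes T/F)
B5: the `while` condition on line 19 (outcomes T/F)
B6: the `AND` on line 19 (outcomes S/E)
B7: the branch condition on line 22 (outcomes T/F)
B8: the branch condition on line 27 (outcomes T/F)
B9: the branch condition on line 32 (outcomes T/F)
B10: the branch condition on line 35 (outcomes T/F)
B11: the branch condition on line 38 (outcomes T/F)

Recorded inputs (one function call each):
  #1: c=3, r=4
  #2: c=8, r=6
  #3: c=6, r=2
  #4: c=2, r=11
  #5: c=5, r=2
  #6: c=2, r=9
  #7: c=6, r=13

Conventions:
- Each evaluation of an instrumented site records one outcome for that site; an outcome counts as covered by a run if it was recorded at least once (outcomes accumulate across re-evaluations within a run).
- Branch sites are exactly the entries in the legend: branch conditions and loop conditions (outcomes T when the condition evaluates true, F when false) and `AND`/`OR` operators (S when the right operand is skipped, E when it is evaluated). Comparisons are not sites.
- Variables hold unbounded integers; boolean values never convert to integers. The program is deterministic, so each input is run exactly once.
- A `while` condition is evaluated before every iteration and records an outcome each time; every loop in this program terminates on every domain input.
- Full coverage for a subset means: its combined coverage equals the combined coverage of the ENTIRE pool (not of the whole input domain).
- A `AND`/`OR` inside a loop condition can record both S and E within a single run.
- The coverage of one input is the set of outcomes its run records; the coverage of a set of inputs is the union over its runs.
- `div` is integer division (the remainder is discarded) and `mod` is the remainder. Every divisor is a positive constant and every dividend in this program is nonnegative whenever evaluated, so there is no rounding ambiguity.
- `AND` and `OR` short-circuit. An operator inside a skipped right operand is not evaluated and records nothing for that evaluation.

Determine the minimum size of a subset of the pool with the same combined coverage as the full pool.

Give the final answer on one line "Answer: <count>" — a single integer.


test 1 (c=3, r=4) fires B1->T, B1->T, B1->F, B2->F, B4->T, B6->E, B5->F, B7->F, B8->T, B9->F, B11->F; hits B1=T, B1=F, B2=F, B4=T, B5=F, B6=E, B7=F, B8=T, B9=F, B11=F
test 2 (c=8, r=6) fires B1->T, B1->T, B1->T, B1->T, B1->F, B2->F, B4->F, B6->E, B5->F, B7->F, B8->T, B9->F, B11->F; hits B1=T, B1=F, B2=F, B4=F, B5=F, B6=E, B7=F, B8=T, B9=F, B11=F
test 3 (c=6, r=2) fires B1->T, B1->T, B1->T, B1->F, B2->F, B4->F, B6->E, B5->F, B7->F, B8->T, B9->F, B11->F; hits B1=T, B1=F, B2=F, B4=F, B5=F, B6=E, B7=F, B8=T, B9=F, B11=F
test 4 (c=2, r=11) fires B1->T, B1->F, B2->F, B4->F, B6->E, B5->F, B7->F, B8->T, B9->F, B11->F; hits B1=T, B1=F, B2=F, B4=F, B5=F, B6=E, B7=F, B8=T, B9=F, B11=F
test 5 (c=5, r=2) fires B1->T, B1->T, B1->T, B1->F, B2->F, B4->F, B6->E, B5->T, B6->E, B5->F, B7->F, B8->F, B9->T, B10->T; hits B1=T, B1=F, B2=F, B4=F, B5=T, B5=F, B6=E, B7=F, B8=F, B9=T, B10=T
test 6 (c=2, r=9) fires B1->T, B1->F, B2->F, B4->F, B6->E, B5->F, B7->F, B8->T, B9->F, B11->F; hits B1=T, B1=F, B2=F, B4=F, B5=F, B6=E, B7=F, B8=T, B9=F, B11=F
test 7 (c=6, r=13) fires B1->T, B1->T, B1->T, B1->F, B2->F, B4->F, B6->E, B5->F, B7->F, B8->T, B9->F, B11->F; hits B1=T, B1=F, B2=F, B4=F, B5=F, B6=E, B7=F, B8=T, B9=F, B11=F
the full pool covers 15 outcomes: B1=T, B1=F, B2=F, B4=T, B4=F, B5=T, B5=F, B6=E, B7=F, B8=T, B8=F, B9=T, B9=F, B10=T, B11=F
no size-1 subset reaches all 15 outcomes (best union: 11/15)
inputs {1, 5} (size 2) cover everything; no size-2 subset with a lexicographically smaller index list covers all 15
Answer: 2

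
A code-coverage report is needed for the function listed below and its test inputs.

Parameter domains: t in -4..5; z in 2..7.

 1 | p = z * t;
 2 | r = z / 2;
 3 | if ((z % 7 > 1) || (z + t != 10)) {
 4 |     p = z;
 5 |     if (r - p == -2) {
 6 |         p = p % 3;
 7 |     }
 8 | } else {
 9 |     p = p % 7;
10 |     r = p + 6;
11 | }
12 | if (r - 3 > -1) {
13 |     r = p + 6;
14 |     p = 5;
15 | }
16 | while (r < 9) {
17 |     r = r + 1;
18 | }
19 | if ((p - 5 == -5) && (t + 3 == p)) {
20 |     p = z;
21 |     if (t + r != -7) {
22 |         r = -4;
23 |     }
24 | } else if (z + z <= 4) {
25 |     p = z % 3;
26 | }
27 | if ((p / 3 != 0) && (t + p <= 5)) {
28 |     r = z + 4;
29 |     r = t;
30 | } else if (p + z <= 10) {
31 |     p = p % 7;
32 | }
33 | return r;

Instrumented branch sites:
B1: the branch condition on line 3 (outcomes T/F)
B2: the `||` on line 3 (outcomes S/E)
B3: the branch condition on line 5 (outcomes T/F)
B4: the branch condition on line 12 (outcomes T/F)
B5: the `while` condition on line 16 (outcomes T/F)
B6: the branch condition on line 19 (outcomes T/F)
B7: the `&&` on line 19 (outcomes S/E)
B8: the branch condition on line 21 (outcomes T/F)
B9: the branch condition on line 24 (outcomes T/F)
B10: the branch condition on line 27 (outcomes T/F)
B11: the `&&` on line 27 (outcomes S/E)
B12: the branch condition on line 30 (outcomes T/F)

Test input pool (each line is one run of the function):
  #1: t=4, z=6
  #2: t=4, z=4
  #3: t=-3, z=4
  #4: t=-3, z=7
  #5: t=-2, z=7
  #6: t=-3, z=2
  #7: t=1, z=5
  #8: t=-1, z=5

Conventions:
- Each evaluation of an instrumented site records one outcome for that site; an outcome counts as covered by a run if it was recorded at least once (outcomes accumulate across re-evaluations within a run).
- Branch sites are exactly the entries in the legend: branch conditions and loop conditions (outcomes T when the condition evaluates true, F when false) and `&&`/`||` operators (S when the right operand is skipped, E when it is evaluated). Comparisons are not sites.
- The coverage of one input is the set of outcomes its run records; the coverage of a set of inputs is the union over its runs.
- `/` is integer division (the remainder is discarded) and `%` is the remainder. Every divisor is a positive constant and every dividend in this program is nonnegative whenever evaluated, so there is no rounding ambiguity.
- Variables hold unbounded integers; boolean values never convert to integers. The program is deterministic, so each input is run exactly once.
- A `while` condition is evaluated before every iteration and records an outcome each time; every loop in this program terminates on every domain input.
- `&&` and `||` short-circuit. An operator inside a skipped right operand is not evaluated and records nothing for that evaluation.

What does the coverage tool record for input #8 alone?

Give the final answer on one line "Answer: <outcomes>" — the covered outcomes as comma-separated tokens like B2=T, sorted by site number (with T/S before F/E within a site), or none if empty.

Event log for input #8 (t=-1, z=5):
  B2->S, B1->T, B3->F, B4->F, B5->T, B5->T, B5->T, B5->T, B5->T, B5->T
  B5->T, B5->F, B7->S, B6->F, B9->F, B11->E, B10->T
collecting distinct outcomes: B1=T, B2=S, B3=F, B4=F, B5=T, B5=F, B6=F, B7=S, B9=F, B10=T, B11=E

Answer: B1=T, B2=S, B3=F, B4=F, B5=T, B5=F, B6=F, B7=S, B9=F, B10=T, B11=E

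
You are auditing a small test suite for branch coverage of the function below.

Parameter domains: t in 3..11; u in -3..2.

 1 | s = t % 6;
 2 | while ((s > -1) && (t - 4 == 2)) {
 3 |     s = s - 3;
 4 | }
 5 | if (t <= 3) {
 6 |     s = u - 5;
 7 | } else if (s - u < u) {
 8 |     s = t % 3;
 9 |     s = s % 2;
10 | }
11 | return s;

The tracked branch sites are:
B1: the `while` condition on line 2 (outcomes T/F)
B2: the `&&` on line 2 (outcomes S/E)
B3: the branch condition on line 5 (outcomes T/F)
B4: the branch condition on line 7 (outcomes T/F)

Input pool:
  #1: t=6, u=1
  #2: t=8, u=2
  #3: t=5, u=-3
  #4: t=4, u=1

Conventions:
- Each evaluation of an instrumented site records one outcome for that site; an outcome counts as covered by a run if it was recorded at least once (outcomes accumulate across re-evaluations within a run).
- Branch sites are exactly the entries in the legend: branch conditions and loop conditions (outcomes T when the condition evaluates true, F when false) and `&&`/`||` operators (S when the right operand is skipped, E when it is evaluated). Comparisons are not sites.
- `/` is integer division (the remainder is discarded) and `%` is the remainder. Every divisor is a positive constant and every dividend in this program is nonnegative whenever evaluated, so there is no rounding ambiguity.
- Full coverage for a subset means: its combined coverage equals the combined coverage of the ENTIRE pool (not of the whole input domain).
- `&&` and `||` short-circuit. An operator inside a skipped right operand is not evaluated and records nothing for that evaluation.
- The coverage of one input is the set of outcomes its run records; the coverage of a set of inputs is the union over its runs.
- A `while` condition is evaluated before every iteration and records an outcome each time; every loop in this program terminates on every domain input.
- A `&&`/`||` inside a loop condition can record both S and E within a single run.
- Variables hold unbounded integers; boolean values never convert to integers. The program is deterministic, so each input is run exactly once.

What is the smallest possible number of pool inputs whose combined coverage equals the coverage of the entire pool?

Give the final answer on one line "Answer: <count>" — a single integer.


#1 (t=6, u=1) -> B2->E, B1->T, B2->S, B1->F, B3->F, B4->T; covered: B1=T, B1=F, B2=S, B2=E, B3=F, B4=T
#2 (t=8, u=2) -> B2->E, B1->F, B3->F, B4->T; covered: B1=F, B2=E, B3=F, B4=T
#3 (t=5, u=-3) -> B2->E, B1->F, B3->F, B4->F; covered: B1=F, B2=E, B3=F, B4=F
#4 (t=4, u=1) -> B2->E, B1->F, B3->F, B4->F; covered: B1=F, B2=E, B3=F, B4=F
pool-wide coverage (7 outcomes): B1=T, B1=F, B2=S, B2=E, B3=F, B4=T, B4=F
size 1 is not enough: best union over all size-1 subsets is 6/7
size 2: inputs {1, 3} cover all 7 outcomes, and no lexicographically smaller subset of this size does
Answer: 2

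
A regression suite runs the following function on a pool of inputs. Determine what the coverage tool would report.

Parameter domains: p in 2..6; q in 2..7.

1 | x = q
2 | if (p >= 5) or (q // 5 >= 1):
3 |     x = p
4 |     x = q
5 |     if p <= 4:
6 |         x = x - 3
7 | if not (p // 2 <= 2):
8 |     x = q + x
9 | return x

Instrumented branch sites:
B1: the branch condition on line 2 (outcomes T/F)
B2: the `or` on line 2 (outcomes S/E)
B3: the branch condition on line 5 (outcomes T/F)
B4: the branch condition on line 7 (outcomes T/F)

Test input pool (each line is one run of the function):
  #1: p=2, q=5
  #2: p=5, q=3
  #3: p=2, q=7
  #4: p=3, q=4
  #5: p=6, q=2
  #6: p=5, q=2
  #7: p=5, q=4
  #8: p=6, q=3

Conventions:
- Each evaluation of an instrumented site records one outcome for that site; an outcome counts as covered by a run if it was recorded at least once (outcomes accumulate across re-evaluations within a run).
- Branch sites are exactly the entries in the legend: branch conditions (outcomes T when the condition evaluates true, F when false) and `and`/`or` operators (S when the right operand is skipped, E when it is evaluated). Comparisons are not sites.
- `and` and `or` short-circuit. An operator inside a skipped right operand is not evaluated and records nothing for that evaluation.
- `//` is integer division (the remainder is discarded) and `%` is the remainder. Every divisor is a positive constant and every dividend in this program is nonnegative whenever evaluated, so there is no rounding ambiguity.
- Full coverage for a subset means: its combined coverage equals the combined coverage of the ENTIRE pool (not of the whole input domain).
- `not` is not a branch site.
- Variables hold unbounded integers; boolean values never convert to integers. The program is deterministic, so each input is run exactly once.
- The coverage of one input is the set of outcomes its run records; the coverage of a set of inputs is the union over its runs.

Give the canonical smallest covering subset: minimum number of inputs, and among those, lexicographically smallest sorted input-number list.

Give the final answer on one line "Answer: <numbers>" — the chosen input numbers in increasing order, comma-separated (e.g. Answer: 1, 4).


#1 (p=2, q=5) -> B2->E, B1->T, B3->T, B4->F; covered: B1=T, B2=E, B3=T, B4=F
#2 (p=5, q=3) -> B2->S, B1->T, B3->F, B4->F; covered: B1=T, B2=S, B3=F, B4=F
#3 (p=2, q=7) -> B2->E, B1->T, B3->T, B4->F; covered: B1=T, B2=E, B3=T, B4=F
#4 (p=3, q=4) -> B2->E, B1->F, B4->F; covered: B1=F, B2=E, B4=F
#5 (p=6, q=2) -> B2->S, B1->T, B3->F, B4->T; covered: B1=T, B2=S, B3=F, B4=T
#6 (p=5, q=2) -> B2->S, B1->T, B3->F, B4->F; covered: B1=T, B2=S, B3=F, B4=F
#7 (p=5, q=4) -> B2->S, B1->T, B3->F, B4->F; covered: B1=T, B2=S, B3=F, B4=F
#8 (p=6, q=3) -> B2->S, B1->T, B3->F, B4->T; covered: B1=T, B2=S, B3=F, B4=T
pool-wide coverage (8 outcomes): B1=T, B1=F, B2=S, B2=E, B3=T, B3=F, B4=T, B4=F
no size-1 subset reaches all 8 outcomes (best union: 4/8)
no size-2 subset reaches all 8 outcomes (best union: 7/8)
inputs {1, 4, 5} (size 3) cover everything; no size-3 subset with a lexicographically smaller index list covers all 8
Answer: 1, 4, 5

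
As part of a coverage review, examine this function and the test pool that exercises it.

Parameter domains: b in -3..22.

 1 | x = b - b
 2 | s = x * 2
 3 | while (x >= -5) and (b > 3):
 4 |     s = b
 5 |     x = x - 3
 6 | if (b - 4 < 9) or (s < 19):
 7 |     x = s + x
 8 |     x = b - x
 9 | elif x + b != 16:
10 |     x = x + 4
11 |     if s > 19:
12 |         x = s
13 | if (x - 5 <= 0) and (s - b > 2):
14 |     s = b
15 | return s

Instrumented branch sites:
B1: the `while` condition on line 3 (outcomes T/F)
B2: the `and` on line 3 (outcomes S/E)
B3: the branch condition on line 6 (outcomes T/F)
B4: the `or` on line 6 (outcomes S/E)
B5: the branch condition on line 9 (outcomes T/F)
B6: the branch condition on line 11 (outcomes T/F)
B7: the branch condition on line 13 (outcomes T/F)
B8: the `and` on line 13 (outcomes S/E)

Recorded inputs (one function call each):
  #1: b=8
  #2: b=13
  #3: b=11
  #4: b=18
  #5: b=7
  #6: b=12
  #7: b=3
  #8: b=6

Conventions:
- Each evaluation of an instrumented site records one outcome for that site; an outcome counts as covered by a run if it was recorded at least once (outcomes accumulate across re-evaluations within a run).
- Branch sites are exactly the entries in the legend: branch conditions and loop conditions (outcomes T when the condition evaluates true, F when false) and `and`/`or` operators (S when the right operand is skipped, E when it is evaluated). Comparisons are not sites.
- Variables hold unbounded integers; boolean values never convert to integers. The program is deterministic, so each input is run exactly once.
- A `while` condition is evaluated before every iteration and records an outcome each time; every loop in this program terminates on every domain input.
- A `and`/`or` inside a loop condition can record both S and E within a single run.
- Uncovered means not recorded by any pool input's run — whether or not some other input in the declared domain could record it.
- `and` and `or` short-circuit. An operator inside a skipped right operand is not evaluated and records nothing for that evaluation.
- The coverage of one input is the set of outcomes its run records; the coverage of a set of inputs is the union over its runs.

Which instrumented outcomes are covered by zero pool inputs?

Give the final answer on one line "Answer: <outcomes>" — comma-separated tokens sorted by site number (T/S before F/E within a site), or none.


run #1 (b=8) runs B2->E, B1->T, B2->E, B1->T, B2->S, B1->F, B4->S, B3->T, B8->S, B7->F; records B1=T, B1=F, B2=S, B2=E, B3=T, B4=S, B7=F, B8=S
run #2 (b=13) runs B2->E, B1->T, B2->E, B1->T, B2->S, B1->F, B4->E, B3->T, B8->S, B7->F; records B1=T, B1=F, B2=S, B2=E, B3=T, B4=E, B7=F, B8=S
run #3 (b=11) runs B2->E, B1->T, B2->E, B1->T, B2->S, B1->F, B4->S, B3->T, B8->S, B7->F; records B1=T, B1=F, B2=S, B2=E, B3=T, B4=S, B7=F, B8=S
run #4 (b=18) runs B2->E, B1->T, B2->E, B1->T, B2->S, B1->F, B4->E, B3->T, B8->S, B7->F; records B1=T, B1=F, B2=S, B2=E, B3=T, B4=E, B7=F, B8=S
run #5 (b=7) runs B2->E, B1->T, B2->E, B1->T, B2->S, B1->F, B4->S, B3->T, B8->S, B7->F; records B1=T, B1=F, B2=S, B2=E, B3=T, B4=S, B7=F, B8=S
run #6 (b=12) runs B2->E, B1->T, B2->E, B1->T, B2->S, B1->F, B4->S, B3->T, B8->S, B7->F; records B1=T, B1=F, B2=S, B2=E, B3=T, B4=S, B7=F, B8=S
run #7 (b=3) runs B2->E, B1->F, B4->S, B3->T, B8->E, B7->F; records B1=F, B2=E, B3=T, B4=S, B7=F, B8=E
run #8 (b=6) runs B2->E, B1->T, B2->E, B1->T, B2->S, B1->F, B4->S, B3->T, B8->S, B7->F; records B1=T, B1=F, B2=S, B2=E, B3=T, B4=S, B7=F, B8=S
union over the pool: B1=T, B1=F, B2=S, B2=E, B3=T, B4=S, B4=E, B7=F, B8=S, B8=E
uncovered (6 of 16): B3=F, B5=T, B5=F, B6=T, B6=F, B7=T
Answer: B3=F, B5=T, B5=F, B6=T, B6=F, B7=T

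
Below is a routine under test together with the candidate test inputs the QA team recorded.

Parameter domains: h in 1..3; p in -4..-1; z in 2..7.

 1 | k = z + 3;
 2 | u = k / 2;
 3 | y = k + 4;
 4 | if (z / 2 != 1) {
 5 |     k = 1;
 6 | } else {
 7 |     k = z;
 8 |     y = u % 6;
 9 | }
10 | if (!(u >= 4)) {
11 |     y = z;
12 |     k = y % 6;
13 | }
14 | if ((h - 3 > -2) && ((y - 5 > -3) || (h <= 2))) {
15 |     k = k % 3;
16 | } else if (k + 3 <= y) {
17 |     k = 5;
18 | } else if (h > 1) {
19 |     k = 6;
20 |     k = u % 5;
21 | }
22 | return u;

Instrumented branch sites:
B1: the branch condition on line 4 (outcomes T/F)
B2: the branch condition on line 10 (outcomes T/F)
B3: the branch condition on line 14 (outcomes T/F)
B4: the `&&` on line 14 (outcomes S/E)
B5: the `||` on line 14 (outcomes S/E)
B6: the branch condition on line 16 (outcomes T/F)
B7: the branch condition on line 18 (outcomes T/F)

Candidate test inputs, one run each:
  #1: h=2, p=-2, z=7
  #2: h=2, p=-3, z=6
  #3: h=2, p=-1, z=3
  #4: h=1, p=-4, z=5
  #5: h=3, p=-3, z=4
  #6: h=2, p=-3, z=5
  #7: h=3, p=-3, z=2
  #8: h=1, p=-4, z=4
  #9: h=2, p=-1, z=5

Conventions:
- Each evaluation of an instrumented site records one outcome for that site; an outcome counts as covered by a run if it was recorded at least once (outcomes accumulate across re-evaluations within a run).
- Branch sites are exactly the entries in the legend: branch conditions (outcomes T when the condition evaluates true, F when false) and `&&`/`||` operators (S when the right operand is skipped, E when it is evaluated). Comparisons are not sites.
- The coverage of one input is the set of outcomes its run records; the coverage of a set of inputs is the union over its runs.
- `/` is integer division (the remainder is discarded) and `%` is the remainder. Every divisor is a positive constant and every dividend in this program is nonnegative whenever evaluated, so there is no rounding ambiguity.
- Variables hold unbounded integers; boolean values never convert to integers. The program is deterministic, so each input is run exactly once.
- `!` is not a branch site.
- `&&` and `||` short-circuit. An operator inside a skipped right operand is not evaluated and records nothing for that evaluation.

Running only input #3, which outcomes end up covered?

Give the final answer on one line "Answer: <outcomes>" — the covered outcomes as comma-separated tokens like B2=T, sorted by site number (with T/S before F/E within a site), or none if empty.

Simulating input #3 (h=2, p=-1, z=3) step by step:
  B1->F, B2->T, B4->E, B5->S, B3->T
as a set, this run covers: B1=F, B2=T, B3=T, B4=E, B5=S

Answer: B1=F, B2=T, B3=T, B4=E, B5=S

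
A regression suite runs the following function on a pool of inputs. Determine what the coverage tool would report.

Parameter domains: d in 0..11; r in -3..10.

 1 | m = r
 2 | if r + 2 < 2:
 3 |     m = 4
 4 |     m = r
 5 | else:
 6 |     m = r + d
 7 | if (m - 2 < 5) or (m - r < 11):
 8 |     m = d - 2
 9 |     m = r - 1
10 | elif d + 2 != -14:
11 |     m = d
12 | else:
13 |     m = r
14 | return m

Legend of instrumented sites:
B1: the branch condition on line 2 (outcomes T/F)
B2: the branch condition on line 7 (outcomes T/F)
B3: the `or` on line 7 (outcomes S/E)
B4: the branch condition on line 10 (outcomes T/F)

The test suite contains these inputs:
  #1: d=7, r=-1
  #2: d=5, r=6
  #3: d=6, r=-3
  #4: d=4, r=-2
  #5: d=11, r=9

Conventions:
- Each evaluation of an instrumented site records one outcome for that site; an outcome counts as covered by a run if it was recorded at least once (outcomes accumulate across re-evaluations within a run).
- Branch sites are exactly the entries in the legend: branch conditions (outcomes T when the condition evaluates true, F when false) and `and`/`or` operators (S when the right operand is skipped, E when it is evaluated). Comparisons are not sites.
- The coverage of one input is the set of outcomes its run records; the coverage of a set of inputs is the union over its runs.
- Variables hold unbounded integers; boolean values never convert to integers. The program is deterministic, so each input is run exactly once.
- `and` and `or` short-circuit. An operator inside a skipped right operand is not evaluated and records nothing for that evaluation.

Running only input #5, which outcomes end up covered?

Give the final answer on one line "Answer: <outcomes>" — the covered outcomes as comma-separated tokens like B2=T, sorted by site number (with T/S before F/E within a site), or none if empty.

Running input #5 (d=11, r=9), event by event:
  B1->F, B3->E, B2->F, B4->T
as a set, this run covers: B1=F, B2=F, B3=E, B4=T

Answer: B1=F, B2=F, B3=E, B4=T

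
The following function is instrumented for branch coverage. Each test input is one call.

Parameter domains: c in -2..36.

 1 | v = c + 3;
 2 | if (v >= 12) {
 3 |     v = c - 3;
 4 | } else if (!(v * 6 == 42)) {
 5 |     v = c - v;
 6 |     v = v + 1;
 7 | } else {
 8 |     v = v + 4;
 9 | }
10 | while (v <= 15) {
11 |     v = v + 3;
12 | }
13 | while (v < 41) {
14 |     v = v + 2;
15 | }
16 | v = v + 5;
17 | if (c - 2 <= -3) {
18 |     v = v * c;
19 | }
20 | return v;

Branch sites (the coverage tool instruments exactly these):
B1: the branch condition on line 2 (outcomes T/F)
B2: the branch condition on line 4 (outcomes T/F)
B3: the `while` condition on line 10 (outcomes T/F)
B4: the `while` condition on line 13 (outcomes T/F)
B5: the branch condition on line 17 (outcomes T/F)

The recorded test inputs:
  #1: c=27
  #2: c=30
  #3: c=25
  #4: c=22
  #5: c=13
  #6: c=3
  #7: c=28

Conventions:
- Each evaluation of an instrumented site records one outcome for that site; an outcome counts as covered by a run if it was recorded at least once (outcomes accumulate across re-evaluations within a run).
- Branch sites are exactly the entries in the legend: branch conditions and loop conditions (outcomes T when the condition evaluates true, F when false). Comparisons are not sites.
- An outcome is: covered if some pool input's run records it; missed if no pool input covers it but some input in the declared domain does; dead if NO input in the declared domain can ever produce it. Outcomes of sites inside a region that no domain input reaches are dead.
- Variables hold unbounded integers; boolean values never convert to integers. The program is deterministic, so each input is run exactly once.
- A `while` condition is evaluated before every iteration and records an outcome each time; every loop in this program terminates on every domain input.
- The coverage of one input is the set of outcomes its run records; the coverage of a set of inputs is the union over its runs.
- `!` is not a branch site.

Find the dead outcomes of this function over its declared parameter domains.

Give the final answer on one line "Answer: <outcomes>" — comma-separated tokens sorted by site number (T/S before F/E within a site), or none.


running all 39 domain inputs and tallying outcomes:
  reachable outcomes have witnesses, e.g. B1=T (e.g. c=9), B1=F (e.g. c=-2), B2=T (e.g. c=-2), B2=F (e.g. c=4)
Answer: none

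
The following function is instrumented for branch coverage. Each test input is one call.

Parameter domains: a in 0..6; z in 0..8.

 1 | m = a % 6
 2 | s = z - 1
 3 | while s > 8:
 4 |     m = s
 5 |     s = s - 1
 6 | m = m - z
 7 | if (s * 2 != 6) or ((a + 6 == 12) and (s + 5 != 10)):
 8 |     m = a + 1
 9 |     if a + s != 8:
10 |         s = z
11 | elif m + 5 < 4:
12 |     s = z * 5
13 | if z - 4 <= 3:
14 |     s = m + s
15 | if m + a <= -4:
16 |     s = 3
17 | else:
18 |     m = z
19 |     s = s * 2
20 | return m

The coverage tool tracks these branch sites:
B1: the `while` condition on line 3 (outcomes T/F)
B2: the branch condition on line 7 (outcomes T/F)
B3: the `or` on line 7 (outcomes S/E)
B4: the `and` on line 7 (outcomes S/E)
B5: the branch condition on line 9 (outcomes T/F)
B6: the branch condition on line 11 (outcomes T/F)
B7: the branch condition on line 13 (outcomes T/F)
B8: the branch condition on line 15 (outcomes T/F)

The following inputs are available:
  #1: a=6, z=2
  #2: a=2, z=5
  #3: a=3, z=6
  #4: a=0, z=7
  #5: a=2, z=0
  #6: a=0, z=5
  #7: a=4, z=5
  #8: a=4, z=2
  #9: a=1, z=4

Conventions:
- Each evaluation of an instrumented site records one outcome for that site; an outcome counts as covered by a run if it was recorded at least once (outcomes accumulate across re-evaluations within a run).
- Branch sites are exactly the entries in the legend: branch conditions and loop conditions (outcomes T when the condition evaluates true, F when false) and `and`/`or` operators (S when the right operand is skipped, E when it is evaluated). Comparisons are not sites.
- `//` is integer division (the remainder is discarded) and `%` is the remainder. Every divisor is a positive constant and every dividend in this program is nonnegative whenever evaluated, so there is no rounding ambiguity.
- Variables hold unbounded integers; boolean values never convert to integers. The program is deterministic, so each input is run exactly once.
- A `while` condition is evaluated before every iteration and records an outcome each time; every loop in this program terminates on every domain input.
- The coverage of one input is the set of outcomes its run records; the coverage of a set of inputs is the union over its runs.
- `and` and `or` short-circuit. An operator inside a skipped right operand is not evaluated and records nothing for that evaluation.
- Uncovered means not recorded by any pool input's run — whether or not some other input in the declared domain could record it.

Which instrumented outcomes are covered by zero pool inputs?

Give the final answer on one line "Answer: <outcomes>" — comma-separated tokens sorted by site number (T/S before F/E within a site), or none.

run #1 (a=6, z=2) records B1=F, B2=T, B3=S, B5=T, B7=T, B8=F
run #2 (a=2, z=5) records B1=F, B2=T, B3=S, B5=T, B7=T, B8=F
run #3 (a=3, z=6) records B1=F, B2=T, B3=S, B5=F, B7=T, B8=F
run #4 (a=0, z=7) records B1=F, B2=T, B3=S, B5=T, B7=T, B8=F
run #5 (a=2, z=0) records B1=F, B2=T, B3=S, B5=T, B7=T, B8=F
run #6 (a=0, z=5) records B1=F, B2=T, B3=S, B5=T, B7=T, B8=F
run #7 (a=4, z=5) records B1=F, B2=T, B3=S, B5=F, B7=T, B8=F
run #8 (a=4, z=2) records B1=F, B2=T, B3=S, B5=T, B7=T, B8=F
run #9 (a=1, z=4) records B1=F, B2=F, B3=E, B4=S, B6=T, B7=T, B8=F
union over the pool: B1=F, B2=T, B2=F, B3=S, B3=E, B4=S, B5=T, B5=F, B6=T, B7=T, B8=F
uncovered (5 of 16): B1=T, B4=E, B6=F, B7=F, B8=T

Answer: B1=T, B4=E, B6=F, B7=F, B8=T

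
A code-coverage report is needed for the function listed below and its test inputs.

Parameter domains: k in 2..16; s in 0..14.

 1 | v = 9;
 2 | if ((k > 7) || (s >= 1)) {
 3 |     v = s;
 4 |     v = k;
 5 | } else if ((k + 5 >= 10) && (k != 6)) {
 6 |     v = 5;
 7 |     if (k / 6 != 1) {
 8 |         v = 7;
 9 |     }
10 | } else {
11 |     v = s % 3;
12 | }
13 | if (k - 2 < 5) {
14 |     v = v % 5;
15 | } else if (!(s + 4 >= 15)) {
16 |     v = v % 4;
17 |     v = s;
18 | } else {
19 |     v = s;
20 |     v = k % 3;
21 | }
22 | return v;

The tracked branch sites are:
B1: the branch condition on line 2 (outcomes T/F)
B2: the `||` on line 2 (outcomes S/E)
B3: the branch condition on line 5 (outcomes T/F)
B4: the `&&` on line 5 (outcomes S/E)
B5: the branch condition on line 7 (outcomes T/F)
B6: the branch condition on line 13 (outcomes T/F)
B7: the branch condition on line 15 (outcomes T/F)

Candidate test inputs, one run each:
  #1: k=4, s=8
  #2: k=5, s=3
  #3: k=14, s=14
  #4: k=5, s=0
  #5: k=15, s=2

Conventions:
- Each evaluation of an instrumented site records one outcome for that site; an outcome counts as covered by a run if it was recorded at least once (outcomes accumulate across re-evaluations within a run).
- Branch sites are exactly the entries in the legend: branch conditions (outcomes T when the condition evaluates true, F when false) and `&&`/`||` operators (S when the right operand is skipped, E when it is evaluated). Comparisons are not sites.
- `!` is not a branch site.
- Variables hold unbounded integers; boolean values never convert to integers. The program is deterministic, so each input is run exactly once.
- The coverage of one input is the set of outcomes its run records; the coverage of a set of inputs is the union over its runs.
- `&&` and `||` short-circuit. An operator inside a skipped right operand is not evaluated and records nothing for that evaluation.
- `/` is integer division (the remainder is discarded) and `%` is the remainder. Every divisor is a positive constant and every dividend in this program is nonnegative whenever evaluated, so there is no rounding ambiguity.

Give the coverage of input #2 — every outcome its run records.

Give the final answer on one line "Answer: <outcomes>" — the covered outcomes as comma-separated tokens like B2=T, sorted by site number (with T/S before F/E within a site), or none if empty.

Event log for input #2 (k=5, s=3):
  B2->E, B1->T, B6->T
distinct outcomes covered: B1=T, B2=E, B6=T

Answer: B1=T, B2=E, B6=T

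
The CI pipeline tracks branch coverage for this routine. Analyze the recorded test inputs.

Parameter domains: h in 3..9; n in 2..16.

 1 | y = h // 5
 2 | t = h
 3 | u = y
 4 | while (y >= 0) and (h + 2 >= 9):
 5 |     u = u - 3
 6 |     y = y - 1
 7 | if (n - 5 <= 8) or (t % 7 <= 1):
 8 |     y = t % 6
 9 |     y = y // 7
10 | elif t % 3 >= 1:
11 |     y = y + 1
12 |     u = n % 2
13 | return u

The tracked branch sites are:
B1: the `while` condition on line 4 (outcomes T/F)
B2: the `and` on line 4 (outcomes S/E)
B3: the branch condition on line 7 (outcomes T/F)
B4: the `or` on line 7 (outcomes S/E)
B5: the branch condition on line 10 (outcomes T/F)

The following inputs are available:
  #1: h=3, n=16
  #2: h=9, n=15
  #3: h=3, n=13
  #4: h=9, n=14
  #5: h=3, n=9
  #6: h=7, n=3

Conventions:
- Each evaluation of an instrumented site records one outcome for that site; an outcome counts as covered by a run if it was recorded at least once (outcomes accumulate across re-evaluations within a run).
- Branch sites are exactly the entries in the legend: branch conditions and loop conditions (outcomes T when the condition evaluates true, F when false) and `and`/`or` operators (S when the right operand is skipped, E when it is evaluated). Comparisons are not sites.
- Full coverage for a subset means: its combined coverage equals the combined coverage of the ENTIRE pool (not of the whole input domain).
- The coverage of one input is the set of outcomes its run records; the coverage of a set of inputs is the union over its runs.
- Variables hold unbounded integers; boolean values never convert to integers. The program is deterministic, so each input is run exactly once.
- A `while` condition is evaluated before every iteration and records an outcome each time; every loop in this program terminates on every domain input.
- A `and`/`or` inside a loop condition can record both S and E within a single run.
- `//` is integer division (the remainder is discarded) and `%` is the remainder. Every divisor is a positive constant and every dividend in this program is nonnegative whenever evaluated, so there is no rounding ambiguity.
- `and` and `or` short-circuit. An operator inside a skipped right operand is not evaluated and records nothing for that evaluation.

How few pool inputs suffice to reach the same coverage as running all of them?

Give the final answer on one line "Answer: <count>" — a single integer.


test 1 (h=3, n=16) fires B2->E, B1->F, B4->E, B3->F, B5->F; hits B1=F, B2=E, B3=F, B4=E, B5=F
test 2 (h=9, n=15) fires B2->E, B1->T, B2->E, B1->T, B2->S, B1->F, B4->E, B3->F, B5->F; hits B1=T, B1=F, B2=S, B2=E, B3=F, B4=E, B5=F
test 3 (h=3, n=13) fires B2->E, B1->F, B4->S, B3->T; hits B1=F, B2=E, B3=T, B4=S
test 4 (h=9, n=14) fires B2->E, B1->T, B2->E, B1->T, B2->S, B1->F, B4->E, B3->F, B5->F; hits B1=T, B1=F, B2=S, B2=E, B3=F, B4=E, B5=F
test 5 (h=3, n=9) fires B2->E, B1->F, B4->S, B3->T; hits B1=F, B2=E, B3=T, B4=S
test 6 (h=7, n=3) fires B2->E, B1->T, B2->E, B1->T, B2->S, B1->F, B4->S, B3->T; hits B1=T, B1=F, B2=S, B2=E, B3=T, B4=S
union over all inputs: B1=T, B1=F, B2=S, B2=E, B3=T, B3=F, B4=S, B4=E, B5=F (9 outcomes)
checked all size-1 subsets: none covers 9 outcomes (max 7/9)
the canonical winner is {1, 6}: size 2, full 9-outcome coverage, earliest index list among size-2 covers
Answer: 2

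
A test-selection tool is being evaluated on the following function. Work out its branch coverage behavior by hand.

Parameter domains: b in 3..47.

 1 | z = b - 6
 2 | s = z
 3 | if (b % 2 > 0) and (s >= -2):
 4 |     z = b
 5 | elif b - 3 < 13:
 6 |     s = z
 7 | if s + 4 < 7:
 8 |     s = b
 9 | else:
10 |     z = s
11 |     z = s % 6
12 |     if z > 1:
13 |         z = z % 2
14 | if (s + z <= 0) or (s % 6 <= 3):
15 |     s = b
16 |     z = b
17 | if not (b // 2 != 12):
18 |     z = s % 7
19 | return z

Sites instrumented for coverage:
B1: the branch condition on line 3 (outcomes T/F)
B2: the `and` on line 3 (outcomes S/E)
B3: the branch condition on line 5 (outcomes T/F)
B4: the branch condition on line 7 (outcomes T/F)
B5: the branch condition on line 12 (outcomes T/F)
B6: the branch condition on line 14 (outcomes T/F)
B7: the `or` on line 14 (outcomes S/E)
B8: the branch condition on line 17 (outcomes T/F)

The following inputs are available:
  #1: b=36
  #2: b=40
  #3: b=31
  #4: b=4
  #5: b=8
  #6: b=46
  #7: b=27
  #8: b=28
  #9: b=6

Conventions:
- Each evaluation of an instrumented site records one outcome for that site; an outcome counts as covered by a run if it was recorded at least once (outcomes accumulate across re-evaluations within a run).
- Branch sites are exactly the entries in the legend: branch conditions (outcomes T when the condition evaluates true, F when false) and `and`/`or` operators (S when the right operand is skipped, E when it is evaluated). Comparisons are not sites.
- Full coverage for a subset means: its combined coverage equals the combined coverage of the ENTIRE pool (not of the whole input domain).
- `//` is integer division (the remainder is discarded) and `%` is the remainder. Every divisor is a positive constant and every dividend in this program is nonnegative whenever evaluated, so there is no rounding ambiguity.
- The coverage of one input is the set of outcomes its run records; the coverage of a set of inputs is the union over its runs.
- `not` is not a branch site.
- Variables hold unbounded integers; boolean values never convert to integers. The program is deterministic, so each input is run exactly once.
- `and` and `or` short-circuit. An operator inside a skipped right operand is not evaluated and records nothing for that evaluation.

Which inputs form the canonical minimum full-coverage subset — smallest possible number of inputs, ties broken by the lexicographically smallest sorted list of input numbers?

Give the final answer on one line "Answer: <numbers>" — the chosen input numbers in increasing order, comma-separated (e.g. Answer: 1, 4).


input #1 (b=36): events B2->S, B1->F, B3->F, B4->F, B5->F, B7->E, B6->T, B8->F; covers B1=F, B2=S, B3=F, B4=F, B5=F, B6=T, B7=E, B8=F
input #2 (b=40): events B2->S, B1->F, B3->F, B4->F, B5->T, B7->E, B6->F, B8->F; covers B1=F, B2=S, B3=F, B4=F, B5=T, B6=F, B7=E, B8=F
input #3 (b=31): events B2->E, B1->T, B4->F, B5->F, B7->E, B6->T, B8->F; covers B1=T, B2=E, B4=F, B5=F, B6=T, B7=E, B8=F
input #4 (b=4): events B2->S, B1->F, B3->T, B4->T, B7->E, B6->F, B8->F; covers B1=F, B2=S, B3=T, B4=T, B6=F, B7=E, B8=F
input #5 (b=8): events B2->S, B1->F, B3->T, B4->T, B7->E, B6->T, B8->F; covers B1=F, B2=S, B3=T, B4=T, B6=T, B7=E, B8=F
input #6 (b=46): events B2->S, B1->F, B3->F, B4->F, B5->T, B7->E, B6->F, B8->F; covers B1=F, B2=S, B3=F, B4=F, B5=T, B6=F, B7=E, B8=F
input #7 (b=27): events B2->E, B1->T, B4->F, B5->T, B7->E, B6->T, B8->F; covers B1=T, B2=E, B4=F, B5=T, B6=T, B7=E, B8=F
input #8 (b=28): events B2->S, B1->F, B3->F, B4->F, B5->T, B7->E, B6->F, B8->F; covers B1=F, B2=S, B3=F, B4=F, B5=T, B6=F, B7=E, B8=F
input #9 (b=6): events B2->S, B1->F, B3->T, B4->T, B7->E, B6->T, B8->F; covers B1=F, B2=S, B3=T, B4=T, B6=T, B7=E, B8=F
union over all inputs: B1=T, B1=F, B2=S, B2=E, B3=T, B3=F, B4=T, B4=F, B5=T, B5=F, B6=T, B6=F, B7=E, B8=F (14 outcomes)
every size-1 subset falls short of the 14 outcomes (best: 8/14)
every size-2 subset falls short of the 14 outcomes (best: 12/14)
the canonical winner is {1, 4, 7}: size 3, full 14-outcome coverage, earliest index list among size-3 covers
Answer: 1, 4, 7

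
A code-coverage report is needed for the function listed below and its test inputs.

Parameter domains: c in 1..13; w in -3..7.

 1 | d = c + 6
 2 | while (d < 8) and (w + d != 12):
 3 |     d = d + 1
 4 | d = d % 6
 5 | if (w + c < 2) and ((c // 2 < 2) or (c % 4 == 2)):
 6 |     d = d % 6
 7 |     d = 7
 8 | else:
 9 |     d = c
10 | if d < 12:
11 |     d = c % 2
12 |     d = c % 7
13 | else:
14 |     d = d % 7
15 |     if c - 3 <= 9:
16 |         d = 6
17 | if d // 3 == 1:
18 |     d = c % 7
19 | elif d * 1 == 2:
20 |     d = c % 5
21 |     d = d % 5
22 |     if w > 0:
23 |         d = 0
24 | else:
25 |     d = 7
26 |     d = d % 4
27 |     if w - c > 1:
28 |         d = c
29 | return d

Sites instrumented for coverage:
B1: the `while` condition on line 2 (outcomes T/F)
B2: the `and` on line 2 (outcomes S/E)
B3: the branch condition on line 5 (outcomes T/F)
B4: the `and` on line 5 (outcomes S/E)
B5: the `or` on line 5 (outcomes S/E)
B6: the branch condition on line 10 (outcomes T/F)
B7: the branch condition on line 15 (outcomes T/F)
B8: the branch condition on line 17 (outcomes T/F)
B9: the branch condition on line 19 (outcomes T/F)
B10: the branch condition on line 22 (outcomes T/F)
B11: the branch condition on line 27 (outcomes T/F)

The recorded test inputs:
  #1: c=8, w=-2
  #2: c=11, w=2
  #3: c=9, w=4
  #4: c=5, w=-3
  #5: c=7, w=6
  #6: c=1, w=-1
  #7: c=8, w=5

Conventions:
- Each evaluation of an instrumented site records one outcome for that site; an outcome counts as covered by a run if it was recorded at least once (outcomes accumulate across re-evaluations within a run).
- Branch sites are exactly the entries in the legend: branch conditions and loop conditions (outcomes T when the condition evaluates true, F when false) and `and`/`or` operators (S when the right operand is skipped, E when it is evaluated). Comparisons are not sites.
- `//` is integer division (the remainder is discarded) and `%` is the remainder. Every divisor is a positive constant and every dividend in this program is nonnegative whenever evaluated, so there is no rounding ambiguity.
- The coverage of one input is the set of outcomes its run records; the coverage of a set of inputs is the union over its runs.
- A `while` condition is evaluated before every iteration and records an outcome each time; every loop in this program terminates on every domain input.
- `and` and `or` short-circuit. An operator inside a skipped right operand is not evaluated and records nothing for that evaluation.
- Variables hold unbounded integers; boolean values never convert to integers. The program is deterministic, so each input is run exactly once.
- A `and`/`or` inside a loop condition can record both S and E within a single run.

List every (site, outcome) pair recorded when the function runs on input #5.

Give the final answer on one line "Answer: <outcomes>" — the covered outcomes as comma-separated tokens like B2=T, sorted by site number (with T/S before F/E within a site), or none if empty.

Simulating input #5 (c=7, w=6) step by step:
  B2->S, B1->F, B4->S, B3->F, B6->T, B8->F, B9->F, B11->F
as a set, this run covers: B1=F, B2=S, B3=F, B4=S, B6=T, B8=F, B9=F, B11=F

Answer: B1=F, B2=S, B3=F, B4=S, B6=T, B8=F, B9=F, B11=F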